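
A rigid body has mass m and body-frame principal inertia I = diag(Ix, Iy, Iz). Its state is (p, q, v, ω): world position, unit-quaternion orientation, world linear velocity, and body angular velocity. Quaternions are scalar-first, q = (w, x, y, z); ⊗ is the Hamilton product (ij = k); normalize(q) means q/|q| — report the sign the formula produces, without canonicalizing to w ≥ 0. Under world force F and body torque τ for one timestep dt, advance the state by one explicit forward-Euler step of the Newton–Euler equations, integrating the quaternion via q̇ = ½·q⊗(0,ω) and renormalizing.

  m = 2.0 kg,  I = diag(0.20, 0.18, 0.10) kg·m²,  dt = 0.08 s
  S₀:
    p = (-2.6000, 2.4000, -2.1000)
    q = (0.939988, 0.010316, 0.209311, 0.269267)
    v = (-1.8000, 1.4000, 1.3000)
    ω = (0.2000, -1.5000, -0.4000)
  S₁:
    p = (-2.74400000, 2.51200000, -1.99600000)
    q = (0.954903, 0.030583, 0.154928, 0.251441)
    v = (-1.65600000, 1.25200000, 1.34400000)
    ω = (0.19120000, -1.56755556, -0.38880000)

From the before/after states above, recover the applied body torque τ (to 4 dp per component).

τ = (-0.0700, -0.1600, 0.0200)

ω₁ − ω₀ = (-0.00880000, -0.06755556, 0.01120000)
I·α + gyro = (-0.0700, -0.1600, 0.0200)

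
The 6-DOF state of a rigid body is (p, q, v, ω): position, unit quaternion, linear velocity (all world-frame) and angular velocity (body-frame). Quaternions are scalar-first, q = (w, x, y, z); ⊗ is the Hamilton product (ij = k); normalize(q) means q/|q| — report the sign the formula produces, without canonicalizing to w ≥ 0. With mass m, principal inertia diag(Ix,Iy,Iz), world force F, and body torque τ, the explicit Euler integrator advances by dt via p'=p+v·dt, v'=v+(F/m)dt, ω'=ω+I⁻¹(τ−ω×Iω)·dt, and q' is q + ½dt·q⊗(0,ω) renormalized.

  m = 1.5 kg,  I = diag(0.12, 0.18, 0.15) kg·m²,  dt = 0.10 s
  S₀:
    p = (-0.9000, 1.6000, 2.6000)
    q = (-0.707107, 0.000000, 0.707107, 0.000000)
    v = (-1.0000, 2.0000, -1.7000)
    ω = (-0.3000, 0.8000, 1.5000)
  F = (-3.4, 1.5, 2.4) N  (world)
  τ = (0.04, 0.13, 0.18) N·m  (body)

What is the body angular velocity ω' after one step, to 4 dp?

gyro term ω×Iω = (-0.0360, 0.0135, -0.0144)
angular accel α = (0.6333, 0.6472, 1.2960)
ω' = ω + α·dt = (-0.2367, 0.8647, 1.6296)

ω' = (-0.2367, 0.8647, 1.6296)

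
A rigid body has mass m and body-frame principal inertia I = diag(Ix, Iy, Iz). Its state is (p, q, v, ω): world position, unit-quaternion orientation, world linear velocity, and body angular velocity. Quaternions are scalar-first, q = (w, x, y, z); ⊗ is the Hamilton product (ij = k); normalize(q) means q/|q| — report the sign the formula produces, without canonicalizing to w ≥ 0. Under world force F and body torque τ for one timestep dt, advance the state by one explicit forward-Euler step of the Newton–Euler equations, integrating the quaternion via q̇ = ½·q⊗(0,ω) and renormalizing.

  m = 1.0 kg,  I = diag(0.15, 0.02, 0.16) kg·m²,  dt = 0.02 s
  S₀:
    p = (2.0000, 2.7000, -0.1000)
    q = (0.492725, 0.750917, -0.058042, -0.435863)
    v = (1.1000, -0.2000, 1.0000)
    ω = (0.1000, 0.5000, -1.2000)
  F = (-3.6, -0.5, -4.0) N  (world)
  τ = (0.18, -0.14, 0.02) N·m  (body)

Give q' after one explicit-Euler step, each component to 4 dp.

q⊗(0,ω) = (-0.5691063, 0.3368544, 1.1038766, -0.2100073)
q + ½dt·q⊗(0,ω), renormalized = (0.4870, 0.7542, -0.0470, -0.4379)

q' = (0.4870, 0.7542, -0.0470, -0.4379)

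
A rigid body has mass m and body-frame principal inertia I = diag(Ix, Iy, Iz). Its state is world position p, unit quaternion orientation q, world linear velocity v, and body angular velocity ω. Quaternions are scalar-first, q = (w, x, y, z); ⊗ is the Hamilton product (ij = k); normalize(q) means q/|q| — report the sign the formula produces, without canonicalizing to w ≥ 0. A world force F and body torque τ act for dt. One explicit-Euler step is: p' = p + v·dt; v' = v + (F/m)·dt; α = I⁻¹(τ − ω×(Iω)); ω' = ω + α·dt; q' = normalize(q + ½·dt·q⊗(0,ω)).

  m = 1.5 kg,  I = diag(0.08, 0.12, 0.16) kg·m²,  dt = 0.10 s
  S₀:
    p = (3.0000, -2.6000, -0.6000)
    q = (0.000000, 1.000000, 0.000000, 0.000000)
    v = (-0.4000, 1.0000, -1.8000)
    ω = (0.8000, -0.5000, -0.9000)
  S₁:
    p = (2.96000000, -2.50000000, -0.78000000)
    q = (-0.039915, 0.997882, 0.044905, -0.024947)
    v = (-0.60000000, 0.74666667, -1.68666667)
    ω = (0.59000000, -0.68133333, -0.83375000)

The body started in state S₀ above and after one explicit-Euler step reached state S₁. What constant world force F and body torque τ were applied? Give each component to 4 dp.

F = (-3.0000, -3.8000, 1.7000)
τ = (-0.1500, -0.1600, 0.0900)

v₁ − v₀ = (-0.20000000, -0.25333333, 0.11333333)
m·(v₁−v₀)/dt = (-3.0000, -3.8000, 1.7000)
Δω = ω₁−ω₀ = (-0.21000000, -0.18133333, 0.06625000)
I·α + gyro = (-0.1500, -0.1600, 0.0900)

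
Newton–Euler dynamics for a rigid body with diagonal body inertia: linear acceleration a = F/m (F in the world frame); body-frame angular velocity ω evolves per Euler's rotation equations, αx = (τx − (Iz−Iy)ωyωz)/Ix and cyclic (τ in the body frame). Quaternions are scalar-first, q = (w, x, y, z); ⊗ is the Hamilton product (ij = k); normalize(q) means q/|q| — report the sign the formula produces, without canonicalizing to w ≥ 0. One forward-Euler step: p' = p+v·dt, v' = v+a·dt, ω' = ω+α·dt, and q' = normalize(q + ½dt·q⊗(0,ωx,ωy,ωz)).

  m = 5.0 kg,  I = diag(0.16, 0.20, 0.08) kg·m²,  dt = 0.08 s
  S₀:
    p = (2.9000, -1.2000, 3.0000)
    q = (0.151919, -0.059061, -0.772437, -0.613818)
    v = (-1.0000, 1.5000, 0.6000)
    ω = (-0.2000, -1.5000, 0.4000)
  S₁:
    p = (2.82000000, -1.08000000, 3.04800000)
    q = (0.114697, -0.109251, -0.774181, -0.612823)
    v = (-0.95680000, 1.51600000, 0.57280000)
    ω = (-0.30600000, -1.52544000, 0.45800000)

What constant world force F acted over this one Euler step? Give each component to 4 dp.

Δv = v₁−v₀ = (0.04320000, 0.01600000, -0.02720000)
m·(v₁−v₀)/dt = (2.7000, 1.0000, -1.7000)

F = (2.7000, 1.0000, -1.7000)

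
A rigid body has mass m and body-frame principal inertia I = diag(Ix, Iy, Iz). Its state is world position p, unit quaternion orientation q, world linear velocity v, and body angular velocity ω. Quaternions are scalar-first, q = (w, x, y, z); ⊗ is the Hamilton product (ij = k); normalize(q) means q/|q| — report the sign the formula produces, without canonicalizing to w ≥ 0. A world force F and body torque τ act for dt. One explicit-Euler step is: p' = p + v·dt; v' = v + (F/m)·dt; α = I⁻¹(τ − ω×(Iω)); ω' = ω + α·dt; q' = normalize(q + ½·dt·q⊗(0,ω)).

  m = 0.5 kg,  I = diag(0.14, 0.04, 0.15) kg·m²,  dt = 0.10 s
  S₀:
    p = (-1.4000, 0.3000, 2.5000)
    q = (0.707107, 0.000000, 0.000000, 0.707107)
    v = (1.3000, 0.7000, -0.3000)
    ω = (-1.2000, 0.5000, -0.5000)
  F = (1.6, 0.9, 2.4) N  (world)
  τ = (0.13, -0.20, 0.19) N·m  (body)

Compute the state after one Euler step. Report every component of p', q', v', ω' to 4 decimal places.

ω×(Iω) gyroscopic = (-0.0275, -0.0060, 0.0600)
angular accel α = (1.1250, -4.8500, 0.8667)
ω + α·dt = (-1.0875, 0.0150, -0.4133)
2q̇ = q⊗(0,ω) = (0.3535535, -1.2020819, -0.4949749, -0.3535535)
q + ½dt·q⊗(0,ω), renormalized = (0.7230, -0.0600, -0.0247, 0.6878)
p' = p + v·dt = (-1.2700, 0.3700, 2.4700)
v' = v + a·dt = (1.6200, 0.8800, 0.1800)

p' = (-1.2700, 0.3700, 2.4700)
q' = (0.7230, -0.0600, -0.0247, 0.6878)
v' = (1.6200, 0.8800, 0.1800)
ω' = (-1.0875, 0.0150, -0.4133)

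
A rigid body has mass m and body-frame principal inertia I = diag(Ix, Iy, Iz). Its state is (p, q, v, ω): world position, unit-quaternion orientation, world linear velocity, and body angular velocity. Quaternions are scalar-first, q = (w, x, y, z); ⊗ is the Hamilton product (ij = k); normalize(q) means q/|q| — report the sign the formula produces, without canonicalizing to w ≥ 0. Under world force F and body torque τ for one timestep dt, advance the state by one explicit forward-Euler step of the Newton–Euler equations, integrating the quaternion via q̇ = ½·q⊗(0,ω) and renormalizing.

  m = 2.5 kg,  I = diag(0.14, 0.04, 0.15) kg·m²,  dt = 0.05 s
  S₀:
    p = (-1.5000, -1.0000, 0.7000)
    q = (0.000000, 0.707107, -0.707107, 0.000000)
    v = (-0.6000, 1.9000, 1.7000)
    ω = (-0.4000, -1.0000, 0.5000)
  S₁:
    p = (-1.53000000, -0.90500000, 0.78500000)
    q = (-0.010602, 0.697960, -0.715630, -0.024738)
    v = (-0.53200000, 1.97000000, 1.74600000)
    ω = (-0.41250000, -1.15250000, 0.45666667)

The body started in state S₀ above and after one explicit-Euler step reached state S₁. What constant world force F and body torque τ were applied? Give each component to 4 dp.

velocity change Δv = (0.06800000, 0.07000000, 0.04600000)
F = m·Δv/dt = (3.4000, 3.5000, 2.3000)
Δω = ω₁−ω₀ = (-0.01250000, -0.15250000, -0.04333333)
precession coupling = (-0.0550, 0.0020, -0.0400)
τ = I·(Δω/dt) + ω₀×(Iω₀) = (-0.0900, -0.1200, -0.1700)

F = (3.4000, 3.5000, 2.3000)
τ = (-0.0900, -0.1200, -0.1700)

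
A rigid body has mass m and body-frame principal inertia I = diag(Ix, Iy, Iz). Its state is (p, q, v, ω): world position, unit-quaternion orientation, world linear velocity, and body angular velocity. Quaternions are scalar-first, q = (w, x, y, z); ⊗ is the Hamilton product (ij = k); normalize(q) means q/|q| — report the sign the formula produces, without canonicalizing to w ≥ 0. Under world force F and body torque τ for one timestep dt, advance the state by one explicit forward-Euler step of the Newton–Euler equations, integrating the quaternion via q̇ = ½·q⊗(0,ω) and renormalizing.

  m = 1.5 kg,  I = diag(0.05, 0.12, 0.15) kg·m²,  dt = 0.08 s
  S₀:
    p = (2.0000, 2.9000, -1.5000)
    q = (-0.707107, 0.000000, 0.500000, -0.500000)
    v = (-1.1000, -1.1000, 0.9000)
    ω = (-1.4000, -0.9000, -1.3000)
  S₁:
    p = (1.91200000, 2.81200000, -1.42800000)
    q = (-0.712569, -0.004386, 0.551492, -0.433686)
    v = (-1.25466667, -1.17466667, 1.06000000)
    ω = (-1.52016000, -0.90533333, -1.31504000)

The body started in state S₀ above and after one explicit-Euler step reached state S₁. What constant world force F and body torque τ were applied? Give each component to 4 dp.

F = (-2.9000, -1.4000, 3.0000)
τ = (-0.0400, -0.1900, 0.0600)

rate change Δω = (-0.12016000, -0.00533333, -0.01504000)
gyro term ω₀×Iω₀ = (0.0351, -0.1820, 0.0882)
applied torque τ = (-0.0400, -0.1900, 0.0600)
v₁ − v₀ = (-0.15466667, -0.07466667, 0.16000000)
m·(v₁−v₀)/dt = (-2.9000, -1.4000, 3.0000)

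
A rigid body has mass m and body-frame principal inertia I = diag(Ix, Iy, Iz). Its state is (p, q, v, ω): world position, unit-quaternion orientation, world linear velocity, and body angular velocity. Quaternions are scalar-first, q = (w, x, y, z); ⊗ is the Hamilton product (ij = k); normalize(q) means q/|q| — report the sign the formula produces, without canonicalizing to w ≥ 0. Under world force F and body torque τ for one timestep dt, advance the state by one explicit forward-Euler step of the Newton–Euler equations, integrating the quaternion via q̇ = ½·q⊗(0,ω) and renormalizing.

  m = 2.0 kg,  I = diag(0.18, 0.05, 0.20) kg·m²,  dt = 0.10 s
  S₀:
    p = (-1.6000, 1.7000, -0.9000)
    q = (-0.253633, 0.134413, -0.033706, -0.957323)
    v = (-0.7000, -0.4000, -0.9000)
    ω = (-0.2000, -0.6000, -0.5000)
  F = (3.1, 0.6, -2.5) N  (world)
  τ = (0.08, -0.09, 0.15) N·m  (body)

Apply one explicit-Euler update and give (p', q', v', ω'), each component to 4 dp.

p' = (-1.6700, 1.6600, -0.9900)
q' = (-0.2770, 0.1090, -0.0132, -0.9546)
v' = (-0.5450, -0.3700, -1.0250)
ω' = (-0.1806, -0.7760, -0.4172)

new position p' = (-1.6700, 1.6600, -0.9900)
new velocity v' = (-0.5450, -0.3700, -1.0250)
gyro term ω×Iω = (0.0450, -0.0020, -0.0156)
angular accel α = (0.1944, -1.7600, 0.8280)
new body rate ω' = (-0.1806, -0.7760, -0.4172)
q⊗(0,ω) = (-0.4720025, -0.5068142, 0.4108509, 0.0394275)
updated quaternion q' = (-0.2770, 0.1090, -0.0132, -0.9546)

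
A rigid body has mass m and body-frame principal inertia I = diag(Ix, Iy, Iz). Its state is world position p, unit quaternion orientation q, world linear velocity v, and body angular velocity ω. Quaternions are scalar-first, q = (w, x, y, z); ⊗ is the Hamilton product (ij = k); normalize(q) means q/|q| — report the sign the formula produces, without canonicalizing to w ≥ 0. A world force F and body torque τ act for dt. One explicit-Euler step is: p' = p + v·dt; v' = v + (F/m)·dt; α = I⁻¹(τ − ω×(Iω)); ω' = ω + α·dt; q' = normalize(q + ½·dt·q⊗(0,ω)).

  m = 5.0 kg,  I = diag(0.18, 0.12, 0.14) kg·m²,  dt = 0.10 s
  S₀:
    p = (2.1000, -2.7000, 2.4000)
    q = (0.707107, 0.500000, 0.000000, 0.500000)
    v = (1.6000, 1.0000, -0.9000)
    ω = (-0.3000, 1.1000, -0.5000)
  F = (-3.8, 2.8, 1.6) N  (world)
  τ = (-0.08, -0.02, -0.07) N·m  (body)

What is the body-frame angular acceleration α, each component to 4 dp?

α = (-0.3833, -0.2167, -0.6414)

gyro term ω×Iω = (-0.0110, 0.0060, 0.0198)
angular accel α = (-0.3833, -0.2167, -0.6414)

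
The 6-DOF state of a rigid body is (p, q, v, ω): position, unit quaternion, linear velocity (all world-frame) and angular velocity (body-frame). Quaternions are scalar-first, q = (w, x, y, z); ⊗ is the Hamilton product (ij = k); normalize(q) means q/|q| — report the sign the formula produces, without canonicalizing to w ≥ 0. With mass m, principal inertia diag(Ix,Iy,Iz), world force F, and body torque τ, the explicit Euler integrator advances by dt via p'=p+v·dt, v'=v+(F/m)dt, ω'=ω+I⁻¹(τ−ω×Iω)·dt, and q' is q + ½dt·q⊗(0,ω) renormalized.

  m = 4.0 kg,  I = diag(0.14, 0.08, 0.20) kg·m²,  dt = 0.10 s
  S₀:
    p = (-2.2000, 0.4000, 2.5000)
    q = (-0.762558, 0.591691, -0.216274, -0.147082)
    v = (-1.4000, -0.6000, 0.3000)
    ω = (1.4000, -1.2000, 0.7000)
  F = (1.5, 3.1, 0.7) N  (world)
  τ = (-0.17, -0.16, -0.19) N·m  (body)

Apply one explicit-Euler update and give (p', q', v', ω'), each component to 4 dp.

(τ − ω×Iω)/I = (-0.4943, -1.2650, -1.4540)
ω' = ω + α·dt = (1.3506, -1.3265, 0.5546)
Hamilton product q⊗(0,ω) = (-0.9849388, -1.3954714, 0.2949711, -0.9410362)
updated quaternion q' = (-0.8079, 0.5194, -0.2006, -0.1932)
a = (0.3750, 0.7750, 0.1750)
p' = p + v·dt = (-2.3400, 0.3400, 2.5300)
new velocity v' = (-1.3625, -0.5225, 0.3175)

p' = (-2.3400, 0.3400, 2.5300)
q' = (-0.8079, 0.5194, -0.2006, -0.1932)
v' = (-1.3625, -0.5225, 0.3175)
ω' = (1.3506, -1.3265, 0.5546)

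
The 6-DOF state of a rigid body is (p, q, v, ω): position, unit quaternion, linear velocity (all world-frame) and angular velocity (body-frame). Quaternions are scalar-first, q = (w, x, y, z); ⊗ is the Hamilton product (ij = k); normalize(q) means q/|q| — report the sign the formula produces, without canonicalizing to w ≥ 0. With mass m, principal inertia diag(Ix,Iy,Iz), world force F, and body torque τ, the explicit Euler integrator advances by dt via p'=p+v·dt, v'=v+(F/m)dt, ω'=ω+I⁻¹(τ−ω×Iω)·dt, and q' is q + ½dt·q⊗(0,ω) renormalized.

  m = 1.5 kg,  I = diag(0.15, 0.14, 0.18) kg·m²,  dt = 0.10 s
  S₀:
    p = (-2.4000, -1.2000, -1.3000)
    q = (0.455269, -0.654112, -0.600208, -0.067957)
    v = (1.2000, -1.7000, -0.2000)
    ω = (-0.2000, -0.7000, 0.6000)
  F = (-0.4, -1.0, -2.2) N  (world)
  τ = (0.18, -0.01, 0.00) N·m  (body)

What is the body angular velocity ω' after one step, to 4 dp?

α = I⁻¹(τ − ω×Iω) = (1.3120, -0.0971, 0.0078)
ω + α·dt = (-0.0688, -0.7097, 0.6008)

ω' = (-0.0688, -0.7097, 0.6008)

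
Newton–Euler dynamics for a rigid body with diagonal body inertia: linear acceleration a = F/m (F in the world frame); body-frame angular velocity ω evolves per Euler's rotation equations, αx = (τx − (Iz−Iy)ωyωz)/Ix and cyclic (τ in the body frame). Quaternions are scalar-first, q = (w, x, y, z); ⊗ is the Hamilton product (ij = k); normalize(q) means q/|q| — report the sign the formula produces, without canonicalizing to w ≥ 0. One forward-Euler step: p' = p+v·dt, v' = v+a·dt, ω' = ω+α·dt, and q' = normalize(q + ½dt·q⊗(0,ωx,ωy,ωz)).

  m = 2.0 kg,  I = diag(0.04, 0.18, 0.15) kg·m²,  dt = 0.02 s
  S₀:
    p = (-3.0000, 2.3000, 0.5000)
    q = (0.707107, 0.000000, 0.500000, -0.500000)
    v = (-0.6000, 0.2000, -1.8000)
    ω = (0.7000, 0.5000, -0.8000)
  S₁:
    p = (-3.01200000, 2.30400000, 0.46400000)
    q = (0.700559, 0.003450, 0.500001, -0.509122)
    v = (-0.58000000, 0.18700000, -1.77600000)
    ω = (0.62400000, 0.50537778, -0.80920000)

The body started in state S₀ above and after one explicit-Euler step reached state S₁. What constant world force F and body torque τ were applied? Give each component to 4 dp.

rate change Δω = (-0.07600000, 0.00537778, -0.00920000)
gyro term ω₀×Iω₀ = (0.0120, 0.0616, 0.0490)
τ = I·(Δω/dt) + ω₀×(Iω₀) = (-0.1400, 0.1100, -0.0200)
Δv = v₁−v₀ = (0.02000000, -0.01300000, 0.02400000)
F = m·Δv/dt = (2.0000, -1.3000, 2.4000)

F = (2.0000, -1.3000, 2.4000)
τ = (-0.1400, 0.1100, -0.0200)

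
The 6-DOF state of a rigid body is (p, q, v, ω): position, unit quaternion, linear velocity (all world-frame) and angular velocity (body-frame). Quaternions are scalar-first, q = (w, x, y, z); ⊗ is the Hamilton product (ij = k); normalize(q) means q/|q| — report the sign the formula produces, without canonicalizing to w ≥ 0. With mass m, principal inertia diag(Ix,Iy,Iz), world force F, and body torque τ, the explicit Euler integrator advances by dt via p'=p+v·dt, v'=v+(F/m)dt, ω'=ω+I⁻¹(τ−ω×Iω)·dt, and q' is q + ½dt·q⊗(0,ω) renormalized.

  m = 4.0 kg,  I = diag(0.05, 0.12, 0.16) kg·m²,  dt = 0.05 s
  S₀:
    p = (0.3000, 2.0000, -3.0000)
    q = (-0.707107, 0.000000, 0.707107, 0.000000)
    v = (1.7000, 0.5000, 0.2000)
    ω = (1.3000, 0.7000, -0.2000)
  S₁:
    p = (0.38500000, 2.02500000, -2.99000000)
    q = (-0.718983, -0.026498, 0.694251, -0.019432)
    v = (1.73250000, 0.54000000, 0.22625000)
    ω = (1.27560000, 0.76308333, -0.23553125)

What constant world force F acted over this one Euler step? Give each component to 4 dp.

F = (2.6000, 3.2000, 2.1000)

v₁ − v₀ = (0.03250000, 0.04000000, 0.02625000)
m·(v₁−v₀)/dt = (2.6000, 3.2000, 2.1000)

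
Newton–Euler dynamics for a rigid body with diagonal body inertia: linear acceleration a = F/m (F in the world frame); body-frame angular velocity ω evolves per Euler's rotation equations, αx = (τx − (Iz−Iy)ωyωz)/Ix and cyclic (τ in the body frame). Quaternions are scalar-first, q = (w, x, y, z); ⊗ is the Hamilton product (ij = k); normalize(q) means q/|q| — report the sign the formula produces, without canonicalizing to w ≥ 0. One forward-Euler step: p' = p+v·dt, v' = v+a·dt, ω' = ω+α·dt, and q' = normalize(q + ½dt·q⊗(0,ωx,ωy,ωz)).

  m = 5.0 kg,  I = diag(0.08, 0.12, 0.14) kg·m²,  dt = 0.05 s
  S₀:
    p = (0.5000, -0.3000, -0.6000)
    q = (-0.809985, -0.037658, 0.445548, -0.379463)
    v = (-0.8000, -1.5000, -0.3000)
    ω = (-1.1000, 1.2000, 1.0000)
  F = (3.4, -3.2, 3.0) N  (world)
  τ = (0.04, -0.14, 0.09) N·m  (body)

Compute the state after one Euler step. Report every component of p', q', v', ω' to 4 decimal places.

p' = p + v·dt = (0.4600, -0.3750, -0.6150)
new velocity v' = (-0.7660, -1.5320, -0.2700)
ω×(Iω) gyroscopic = (0.0240, 0.0660, -0.0528)
(τ − ω×Iω)/I = (0.2000, -1.7167, 1.0200)
ω + α·dt = (-1.0900, 1.1142, 1.0510)
q⊗(0,ω) = (-0.1966184, 1.7918871, -0.5169147, -0.3650718)
q + ½dt·q⊗(0,ω), renormalized = (-0.8140, 0.0071, 0.4321, -0.3881)

p' = (0.4600, -0.3750, -0.6150)
q' = (-0.8140, 0.0071, 0.4321, -0.3881)
v' = (-0.7660, -1.5320, -0.2700)
ω' = (-1.0900, 1.1142, 1.0510)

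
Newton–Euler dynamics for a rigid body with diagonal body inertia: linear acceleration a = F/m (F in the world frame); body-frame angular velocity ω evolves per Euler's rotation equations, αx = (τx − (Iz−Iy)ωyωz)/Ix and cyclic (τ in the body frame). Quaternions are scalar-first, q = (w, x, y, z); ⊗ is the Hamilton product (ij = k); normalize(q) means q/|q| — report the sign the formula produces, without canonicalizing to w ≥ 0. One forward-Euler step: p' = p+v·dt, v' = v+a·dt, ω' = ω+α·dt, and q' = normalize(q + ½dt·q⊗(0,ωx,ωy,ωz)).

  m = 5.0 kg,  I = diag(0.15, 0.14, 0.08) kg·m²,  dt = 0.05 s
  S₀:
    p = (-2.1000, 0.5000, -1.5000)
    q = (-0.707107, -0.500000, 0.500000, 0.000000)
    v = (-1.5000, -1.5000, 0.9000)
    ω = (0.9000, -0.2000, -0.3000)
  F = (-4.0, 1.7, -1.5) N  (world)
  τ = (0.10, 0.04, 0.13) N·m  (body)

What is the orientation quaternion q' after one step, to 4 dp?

2q̇ = q⊗(0,ω) = (0.5500000, -0.7863963, -0.0085786, -0.1378679)
updated quaternion q' = (-0.6932, -0.5195, 0.4996, -0.0034)

q' = (-0.6932, -0.5195, 0.4996, -0.0034)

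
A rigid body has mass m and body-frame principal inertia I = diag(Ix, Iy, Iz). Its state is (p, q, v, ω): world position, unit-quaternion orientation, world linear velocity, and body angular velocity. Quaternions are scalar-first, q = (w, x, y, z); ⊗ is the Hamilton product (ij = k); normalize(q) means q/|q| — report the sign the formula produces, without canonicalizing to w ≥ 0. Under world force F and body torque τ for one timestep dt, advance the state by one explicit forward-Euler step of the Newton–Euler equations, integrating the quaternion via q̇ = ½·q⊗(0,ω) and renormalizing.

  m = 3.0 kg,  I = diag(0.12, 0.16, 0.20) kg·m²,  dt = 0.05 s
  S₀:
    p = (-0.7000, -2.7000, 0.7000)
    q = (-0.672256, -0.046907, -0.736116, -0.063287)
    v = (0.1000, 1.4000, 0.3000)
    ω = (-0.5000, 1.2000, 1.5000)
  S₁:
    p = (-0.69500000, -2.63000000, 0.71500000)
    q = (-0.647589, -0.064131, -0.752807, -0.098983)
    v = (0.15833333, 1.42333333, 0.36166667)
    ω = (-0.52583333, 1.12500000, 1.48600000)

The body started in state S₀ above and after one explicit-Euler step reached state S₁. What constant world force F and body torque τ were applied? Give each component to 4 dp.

F = (3.5000, 1.4000, 3.7000)
τ = (0.0100, -0.1800, -0.0800)

velocity change Δv = (0.05833333, 0.02333333, 0.06166667)
m·(v₁−v₀)/dt = (3.5000, 1.4000, 3.7000)
ω₁ − ω₀ = (-0.02583333, -0.07500000, -0.01400000)
gyro term ω₀×Iω₀ = (0.0720, 0.0600, -0.0240)
I·α + gyro = (0.0100, -0.1800, -0.0800)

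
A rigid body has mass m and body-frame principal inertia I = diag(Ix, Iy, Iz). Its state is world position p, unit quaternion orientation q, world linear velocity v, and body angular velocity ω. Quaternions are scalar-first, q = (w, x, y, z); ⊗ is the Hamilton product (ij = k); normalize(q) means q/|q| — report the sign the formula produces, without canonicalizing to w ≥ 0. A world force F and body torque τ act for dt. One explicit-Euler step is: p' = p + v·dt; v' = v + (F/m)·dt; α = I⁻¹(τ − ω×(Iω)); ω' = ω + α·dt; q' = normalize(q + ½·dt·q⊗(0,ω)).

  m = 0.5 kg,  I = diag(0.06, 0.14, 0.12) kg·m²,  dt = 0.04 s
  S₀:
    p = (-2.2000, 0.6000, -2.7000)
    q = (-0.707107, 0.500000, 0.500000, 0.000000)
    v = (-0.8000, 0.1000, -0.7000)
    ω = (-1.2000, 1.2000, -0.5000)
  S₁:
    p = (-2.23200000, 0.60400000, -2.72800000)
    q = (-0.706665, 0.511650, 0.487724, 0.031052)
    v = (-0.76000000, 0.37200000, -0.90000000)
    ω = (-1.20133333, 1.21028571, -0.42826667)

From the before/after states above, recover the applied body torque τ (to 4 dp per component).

rate change Δω = (-0.00133333, 0.01028571, 0.07173333)
ω₀×(Iω₀) = (0.0120, -0.0360, -0.1152)
τ = I·(Δω/dt) + ω₀×(Iω₀) = (0.0100, 0.0000, 0.1000)

τ = (0.0100, 0.0000, 0.1000)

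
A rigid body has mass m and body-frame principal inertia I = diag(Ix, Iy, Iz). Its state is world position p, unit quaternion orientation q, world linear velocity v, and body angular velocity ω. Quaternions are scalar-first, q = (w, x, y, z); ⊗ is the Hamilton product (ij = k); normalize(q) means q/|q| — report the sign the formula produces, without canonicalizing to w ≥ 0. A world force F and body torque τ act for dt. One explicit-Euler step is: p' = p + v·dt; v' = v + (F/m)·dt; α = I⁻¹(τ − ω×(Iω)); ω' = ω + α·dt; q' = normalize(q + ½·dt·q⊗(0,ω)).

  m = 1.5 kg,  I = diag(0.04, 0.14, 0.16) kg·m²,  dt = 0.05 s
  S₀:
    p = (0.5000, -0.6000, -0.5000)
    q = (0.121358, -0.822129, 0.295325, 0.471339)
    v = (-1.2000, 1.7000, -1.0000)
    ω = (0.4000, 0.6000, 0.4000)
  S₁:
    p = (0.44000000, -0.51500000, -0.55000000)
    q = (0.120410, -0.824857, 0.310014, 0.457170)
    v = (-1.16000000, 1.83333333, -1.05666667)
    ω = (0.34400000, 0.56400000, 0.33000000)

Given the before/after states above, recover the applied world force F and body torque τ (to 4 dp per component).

F = (1.2000, 4.0000, -1.7000)
τ = (-0.0400, -0.1200, -0.2000)

ω₁ − ω₀ = (-0.05600000, -0.03600000, -0.07000000)
ω₀×(Iω₀) = (0.0048, -0.0192, 0.0240)
applied torque τ = (-0.0400, -0.1200, -0.2000)
v₁ − v₀ = (0.04000000, 0.13333333, -0.05666667)
applied force F = (1.2000, 4.0000, -1.7000)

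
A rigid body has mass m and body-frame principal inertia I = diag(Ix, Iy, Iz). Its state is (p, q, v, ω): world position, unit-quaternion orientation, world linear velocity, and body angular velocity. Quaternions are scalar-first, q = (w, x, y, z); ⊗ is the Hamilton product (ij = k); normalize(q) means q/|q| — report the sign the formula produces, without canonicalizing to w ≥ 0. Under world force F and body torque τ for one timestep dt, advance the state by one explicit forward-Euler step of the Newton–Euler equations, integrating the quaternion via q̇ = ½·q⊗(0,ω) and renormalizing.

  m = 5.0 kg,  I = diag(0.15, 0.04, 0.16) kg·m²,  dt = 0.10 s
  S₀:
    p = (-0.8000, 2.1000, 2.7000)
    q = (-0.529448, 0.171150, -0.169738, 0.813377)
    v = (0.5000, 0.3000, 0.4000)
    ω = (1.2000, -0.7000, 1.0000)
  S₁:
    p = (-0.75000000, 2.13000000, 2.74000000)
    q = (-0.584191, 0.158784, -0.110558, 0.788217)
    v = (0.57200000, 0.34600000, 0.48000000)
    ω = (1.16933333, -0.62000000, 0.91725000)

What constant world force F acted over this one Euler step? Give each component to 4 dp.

F = (3.6000, 2.3000, 4.0000)

Δv = v₁−v₀ = (0.07200000, 0.04600000, 0.08000000)
F = m·Δv/dt = (3.6000, 2.3000, 4.0000)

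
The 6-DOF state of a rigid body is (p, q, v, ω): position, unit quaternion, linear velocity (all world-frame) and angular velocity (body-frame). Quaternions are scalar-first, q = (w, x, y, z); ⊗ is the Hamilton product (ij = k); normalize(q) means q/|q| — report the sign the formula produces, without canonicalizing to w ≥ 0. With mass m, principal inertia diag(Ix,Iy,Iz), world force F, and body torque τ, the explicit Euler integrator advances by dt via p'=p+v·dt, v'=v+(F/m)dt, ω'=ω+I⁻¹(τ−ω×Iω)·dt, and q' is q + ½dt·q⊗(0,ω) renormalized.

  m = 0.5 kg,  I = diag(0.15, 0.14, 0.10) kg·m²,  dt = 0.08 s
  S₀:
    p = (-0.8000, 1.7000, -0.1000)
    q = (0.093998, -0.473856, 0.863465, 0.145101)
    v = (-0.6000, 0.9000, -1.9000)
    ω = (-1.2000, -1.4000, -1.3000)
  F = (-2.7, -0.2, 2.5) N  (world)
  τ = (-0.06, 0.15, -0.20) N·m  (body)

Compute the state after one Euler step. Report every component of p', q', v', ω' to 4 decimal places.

(τ − ω×Iω)/I = (0.0853, 0.5143, -1.8320)
ω + α·dt = (-1.1932, -1.3589, -1.4466)
2q̇ = q⊗(0,ω) = (0.8288551, -1.0321607, -0.9217312, 1.5773590)
q' = normalize(q + ½dt·q⊗(0,ω)) = (0.1266, -0.5131, 0.8232, 0.2074)
a = (-5.4000, -0.4000, 5.0000)
new position p' = (-0.8480, 1.7720, -0.2520)
new velocity v' = (-1.0320, 0.8680, -1.5000)

p' = (-0.8480, 1.7720, -0.2520)
q' = (0.1266, -0.5131, 0.8232, 0.2074)
v' = (-1.0320, 0.8680, -1.5000)
ω' = (-1.1932, -1.3589, -1.4466)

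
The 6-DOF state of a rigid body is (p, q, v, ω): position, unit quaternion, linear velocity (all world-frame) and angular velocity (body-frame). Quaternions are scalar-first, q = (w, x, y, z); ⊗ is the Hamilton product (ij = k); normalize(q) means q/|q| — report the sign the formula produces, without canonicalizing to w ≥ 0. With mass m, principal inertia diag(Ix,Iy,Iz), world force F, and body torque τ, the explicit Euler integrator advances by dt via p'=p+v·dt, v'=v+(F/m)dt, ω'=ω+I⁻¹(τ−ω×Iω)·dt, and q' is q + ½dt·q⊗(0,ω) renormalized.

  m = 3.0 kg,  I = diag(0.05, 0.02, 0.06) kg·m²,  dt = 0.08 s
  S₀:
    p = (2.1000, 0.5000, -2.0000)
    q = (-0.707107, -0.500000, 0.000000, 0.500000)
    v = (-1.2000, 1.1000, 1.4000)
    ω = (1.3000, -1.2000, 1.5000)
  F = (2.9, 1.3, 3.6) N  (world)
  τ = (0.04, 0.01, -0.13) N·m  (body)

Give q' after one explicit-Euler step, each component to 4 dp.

q' = (-0.7081, -0.5106, 0.0896, 0.4795)

q⊗(0,ω) = (-0.1000000, -0.3192391, 2.2485284, -0.4606605)
updated quaternion q' = (-0.7081, -0.5106, 0.0896, 0.4795)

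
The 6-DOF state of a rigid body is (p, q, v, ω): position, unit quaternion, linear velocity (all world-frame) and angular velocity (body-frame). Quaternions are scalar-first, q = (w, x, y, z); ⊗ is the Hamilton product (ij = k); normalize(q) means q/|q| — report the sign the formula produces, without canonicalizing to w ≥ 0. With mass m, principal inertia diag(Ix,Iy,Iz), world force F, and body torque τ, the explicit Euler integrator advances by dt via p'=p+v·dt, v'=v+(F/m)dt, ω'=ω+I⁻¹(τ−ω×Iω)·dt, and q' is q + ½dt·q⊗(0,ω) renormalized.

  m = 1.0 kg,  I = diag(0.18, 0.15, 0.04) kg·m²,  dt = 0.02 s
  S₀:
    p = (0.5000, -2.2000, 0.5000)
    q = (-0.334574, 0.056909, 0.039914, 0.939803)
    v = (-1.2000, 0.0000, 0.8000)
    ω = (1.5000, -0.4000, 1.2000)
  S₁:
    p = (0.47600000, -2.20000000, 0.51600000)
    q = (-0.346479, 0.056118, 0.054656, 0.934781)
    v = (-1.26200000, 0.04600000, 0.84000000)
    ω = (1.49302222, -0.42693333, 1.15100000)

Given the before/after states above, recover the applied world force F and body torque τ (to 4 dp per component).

ω₁ − ω₀ = (-0.00697778, -0.02693333, -0.04900000)
ω₀×(Iω₀) = (0.0528, 0.2520, 0.0180)
I·α + gyro = (-0.0100, 0.0500, -0.0800)
v₁ − v₀ = (-0.06200000, 0.04600000, 0.04000000)
F = m·Δv/dt = (-3.1000, 2.3000, 2.0000)

F = (-3.1000, 2.3000, 2.0000)
τ = (-0.0100, 0.0500, -0.0800)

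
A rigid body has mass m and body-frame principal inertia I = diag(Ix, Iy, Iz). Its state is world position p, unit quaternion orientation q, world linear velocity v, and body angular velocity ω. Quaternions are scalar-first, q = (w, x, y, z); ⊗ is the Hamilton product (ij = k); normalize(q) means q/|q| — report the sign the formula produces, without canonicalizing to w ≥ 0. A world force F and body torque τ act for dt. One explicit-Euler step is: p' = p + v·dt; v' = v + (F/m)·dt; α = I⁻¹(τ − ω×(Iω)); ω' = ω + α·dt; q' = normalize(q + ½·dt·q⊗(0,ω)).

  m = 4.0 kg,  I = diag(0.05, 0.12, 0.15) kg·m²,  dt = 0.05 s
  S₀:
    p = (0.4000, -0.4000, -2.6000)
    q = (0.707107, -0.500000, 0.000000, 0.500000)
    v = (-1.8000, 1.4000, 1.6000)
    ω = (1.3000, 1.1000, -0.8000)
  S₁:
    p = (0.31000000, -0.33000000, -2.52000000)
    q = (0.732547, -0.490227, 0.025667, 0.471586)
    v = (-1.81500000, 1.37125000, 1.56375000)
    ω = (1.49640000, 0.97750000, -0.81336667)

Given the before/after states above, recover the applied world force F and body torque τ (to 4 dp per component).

F = (-1.2000, -2.3000, -2.9000)
τ = (0.1700, -0.1900, 0.0600)

Δω = ω₁−ω₀ = (0.19640000, -0.12250000, -0.01336667)
precession coupling = (-0.0264, 0.1040, 0.1001)
applied torque τ = (0.1700, -0.1900, 0.0600)
Δv = v₁−v₀ = (-0.01500000, -0.02875000, -0.03625000)
applied force F = (-1.2000, -2.3000, -2.9000)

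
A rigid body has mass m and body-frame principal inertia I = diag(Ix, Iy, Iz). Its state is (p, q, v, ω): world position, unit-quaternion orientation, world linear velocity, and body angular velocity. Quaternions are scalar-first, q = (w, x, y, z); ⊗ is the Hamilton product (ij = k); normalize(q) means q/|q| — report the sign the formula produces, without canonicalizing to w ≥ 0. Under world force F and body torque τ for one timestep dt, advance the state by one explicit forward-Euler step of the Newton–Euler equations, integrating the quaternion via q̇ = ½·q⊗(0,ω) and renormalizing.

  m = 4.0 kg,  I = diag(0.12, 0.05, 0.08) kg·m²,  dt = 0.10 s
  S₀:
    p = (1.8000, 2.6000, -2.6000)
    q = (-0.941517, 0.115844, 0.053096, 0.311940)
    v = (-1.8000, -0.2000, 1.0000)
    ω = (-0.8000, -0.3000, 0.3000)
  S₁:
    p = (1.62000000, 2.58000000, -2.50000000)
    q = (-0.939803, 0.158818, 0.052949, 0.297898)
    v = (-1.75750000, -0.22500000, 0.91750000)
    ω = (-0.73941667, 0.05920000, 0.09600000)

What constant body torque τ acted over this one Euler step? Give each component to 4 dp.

τ = (0.0700, 0.1700, -0.1800)

ω₁ − ω₀ = (0.06058333, 0.35920000, -0.20400000)
precession coupling = (-0.0027, -0.0096, -0.0168)
I·α + gyro = (0.0700, 0.1700, -0.1800)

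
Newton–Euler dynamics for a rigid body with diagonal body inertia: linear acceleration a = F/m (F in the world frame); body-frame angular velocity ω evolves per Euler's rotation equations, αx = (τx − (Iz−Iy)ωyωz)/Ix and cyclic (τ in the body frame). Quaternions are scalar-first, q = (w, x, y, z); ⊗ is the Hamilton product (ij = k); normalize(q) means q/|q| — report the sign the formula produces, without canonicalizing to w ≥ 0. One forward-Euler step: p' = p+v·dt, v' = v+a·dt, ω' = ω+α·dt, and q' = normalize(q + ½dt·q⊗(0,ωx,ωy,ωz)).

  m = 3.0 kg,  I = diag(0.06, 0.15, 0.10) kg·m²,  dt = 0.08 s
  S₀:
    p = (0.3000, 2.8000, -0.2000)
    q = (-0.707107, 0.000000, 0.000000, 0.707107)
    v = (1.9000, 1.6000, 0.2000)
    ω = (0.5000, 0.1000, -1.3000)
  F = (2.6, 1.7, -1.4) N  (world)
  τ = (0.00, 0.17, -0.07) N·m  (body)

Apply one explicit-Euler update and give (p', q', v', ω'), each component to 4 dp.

gyro term ω×Iω = (0.0065, 0.0260, 0.0045)
α = I⁻¹(τ − ω×Iω) = (-0.1083, 0.9600, -0.7450)
ω + α·dt = (0.4913, 0.1768, -1.3596)
Hamilton product q⊗(0,ω) = (0.9192391, -0.4242642, 0.2828428, 0.9192391)
q' = normalize(q + ½dt·q⊗(0,ω)) = (-0.6693, -0.0169, 0.0113, 0.7427)
a = F/m = (0.8667, 0.5667, -0.4667)
p' = p + v·dt = (0.4520, 2.9280, -0.1840)
v' = v + a·dt = (1.9693, 1.6453, 0.1627)

p' = (0.4520, 2.9280, -0.1840)
q' = (-0.6693, -0.0169, 0.0113, 0.7427)
v' = (1.9693, 1.6453, 0.1627)
ω' = (0.4913, 0.1768, -1.3596)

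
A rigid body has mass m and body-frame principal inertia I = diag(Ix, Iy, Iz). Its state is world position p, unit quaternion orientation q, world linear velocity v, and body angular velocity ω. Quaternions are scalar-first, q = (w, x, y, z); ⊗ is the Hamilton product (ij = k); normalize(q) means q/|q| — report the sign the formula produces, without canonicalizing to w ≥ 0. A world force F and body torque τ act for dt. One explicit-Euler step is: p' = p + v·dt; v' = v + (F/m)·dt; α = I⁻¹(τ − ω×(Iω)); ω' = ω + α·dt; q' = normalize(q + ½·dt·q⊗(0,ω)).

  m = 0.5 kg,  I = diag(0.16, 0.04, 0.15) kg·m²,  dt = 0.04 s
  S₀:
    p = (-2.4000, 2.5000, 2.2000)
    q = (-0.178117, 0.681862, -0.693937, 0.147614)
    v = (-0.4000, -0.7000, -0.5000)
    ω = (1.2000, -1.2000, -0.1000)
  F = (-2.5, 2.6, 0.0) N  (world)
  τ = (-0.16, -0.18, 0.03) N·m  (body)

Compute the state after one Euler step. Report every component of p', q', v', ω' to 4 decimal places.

p' = (-2.4160, 2.4720, 2.1800)
q' = (-0.2107, 0.6821, -0.6844, 0.1482)
v' = (-0.6000, -0.4920, -0.5000)
ω' = (1.1567, -1.3788, -0.1381)

a = (-5.0000, 5.2000, 0.0000)
new position p' = (-2.4160, 2.4720, 2.1800)
v + (F/m)dt = (-0.6000, -0.4920, -0.5000)
angular accel α = (-1.0825, -4.4700, -0.9520)
ω' = ω + α·dt = (1.1567, -1.3788, -0.1381)
Hamilton product q⊗(0,ω) = (-1.6361974, 0.0327901, 0.4590634, 0.0323017)
q' = normalize(q + ½dt·q⊗(0,ω)) = (-0.2107, 0.6821, -0.6844, 0.1482)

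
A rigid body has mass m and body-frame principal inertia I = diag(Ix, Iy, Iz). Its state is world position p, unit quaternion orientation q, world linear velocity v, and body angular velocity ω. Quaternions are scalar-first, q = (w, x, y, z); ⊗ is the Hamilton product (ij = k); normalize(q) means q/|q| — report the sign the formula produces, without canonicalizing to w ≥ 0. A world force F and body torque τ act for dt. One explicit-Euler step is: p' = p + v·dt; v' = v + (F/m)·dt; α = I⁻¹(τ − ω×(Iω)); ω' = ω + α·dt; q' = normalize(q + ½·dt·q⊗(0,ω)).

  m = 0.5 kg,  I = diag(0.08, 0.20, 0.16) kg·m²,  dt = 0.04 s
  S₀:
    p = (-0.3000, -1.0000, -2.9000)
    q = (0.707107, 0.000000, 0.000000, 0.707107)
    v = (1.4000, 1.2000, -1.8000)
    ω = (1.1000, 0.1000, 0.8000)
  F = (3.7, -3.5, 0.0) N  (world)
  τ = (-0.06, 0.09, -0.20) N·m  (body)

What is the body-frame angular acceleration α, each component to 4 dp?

α = (-0.7100, 0.8020, -1.3325)

gyro term ω×Iω = (-0.0032, -0.0704, 0.0132)
angular accel α = (-0.7100, 0.8020, -1.3325)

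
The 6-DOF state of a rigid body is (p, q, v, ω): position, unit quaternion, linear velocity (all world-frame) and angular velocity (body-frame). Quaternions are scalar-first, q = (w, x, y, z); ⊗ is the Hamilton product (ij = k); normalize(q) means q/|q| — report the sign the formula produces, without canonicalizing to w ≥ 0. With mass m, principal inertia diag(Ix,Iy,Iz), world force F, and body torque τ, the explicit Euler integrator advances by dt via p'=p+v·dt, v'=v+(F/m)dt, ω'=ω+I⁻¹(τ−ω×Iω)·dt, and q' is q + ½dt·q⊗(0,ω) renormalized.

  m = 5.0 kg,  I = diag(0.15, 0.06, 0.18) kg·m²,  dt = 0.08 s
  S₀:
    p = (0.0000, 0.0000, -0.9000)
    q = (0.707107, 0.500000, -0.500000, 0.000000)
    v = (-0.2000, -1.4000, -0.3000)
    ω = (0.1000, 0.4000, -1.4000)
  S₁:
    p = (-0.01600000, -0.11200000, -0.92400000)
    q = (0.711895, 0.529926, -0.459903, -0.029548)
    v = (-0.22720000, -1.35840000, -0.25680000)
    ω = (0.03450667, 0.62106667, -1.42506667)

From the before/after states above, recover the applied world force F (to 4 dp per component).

F = (-1.7000, 2.6000, 2.7000)

Δv = v₁−v₀ = (-0.02720000, 0.04160000, 0.04320000)
applied force F = (-1.7000, 2.6000, 2.7000)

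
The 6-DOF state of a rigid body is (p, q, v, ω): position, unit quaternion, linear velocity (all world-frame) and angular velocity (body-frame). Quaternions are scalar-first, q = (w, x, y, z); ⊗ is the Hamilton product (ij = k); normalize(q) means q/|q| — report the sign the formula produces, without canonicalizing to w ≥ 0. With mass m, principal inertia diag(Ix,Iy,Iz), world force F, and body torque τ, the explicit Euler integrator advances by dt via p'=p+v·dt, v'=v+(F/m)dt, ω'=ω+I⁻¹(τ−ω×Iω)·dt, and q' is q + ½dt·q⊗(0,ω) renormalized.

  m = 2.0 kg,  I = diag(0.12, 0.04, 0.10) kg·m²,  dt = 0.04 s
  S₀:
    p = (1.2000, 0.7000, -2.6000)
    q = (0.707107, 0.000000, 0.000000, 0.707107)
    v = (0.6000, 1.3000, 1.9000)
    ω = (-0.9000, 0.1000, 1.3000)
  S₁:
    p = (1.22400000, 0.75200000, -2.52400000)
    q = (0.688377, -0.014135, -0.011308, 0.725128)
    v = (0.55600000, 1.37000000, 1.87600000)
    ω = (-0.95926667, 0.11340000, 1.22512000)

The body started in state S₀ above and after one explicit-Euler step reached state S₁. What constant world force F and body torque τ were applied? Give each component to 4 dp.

ω₁ − ω₀ = (-0.05926667, 0.01340000, -0.07488000)
ω₀×(Iω₀) = (0.0078, -0.0234, 0.0072)
τ = I·(Δω/dt) + ω₀×(Iω₀) = (-0.1700, -0.0100, -0.1800)
velocity change Δv = (-0.04400000, 0.07000000, -0.02400000)
m·(v₁−v₀)/dt = (-2.2000, 3.5000, -1.2000)

F = (-2.2000, 3.5000, -1.2000)
τ = (-0.1700, -0.0100, -0.1800)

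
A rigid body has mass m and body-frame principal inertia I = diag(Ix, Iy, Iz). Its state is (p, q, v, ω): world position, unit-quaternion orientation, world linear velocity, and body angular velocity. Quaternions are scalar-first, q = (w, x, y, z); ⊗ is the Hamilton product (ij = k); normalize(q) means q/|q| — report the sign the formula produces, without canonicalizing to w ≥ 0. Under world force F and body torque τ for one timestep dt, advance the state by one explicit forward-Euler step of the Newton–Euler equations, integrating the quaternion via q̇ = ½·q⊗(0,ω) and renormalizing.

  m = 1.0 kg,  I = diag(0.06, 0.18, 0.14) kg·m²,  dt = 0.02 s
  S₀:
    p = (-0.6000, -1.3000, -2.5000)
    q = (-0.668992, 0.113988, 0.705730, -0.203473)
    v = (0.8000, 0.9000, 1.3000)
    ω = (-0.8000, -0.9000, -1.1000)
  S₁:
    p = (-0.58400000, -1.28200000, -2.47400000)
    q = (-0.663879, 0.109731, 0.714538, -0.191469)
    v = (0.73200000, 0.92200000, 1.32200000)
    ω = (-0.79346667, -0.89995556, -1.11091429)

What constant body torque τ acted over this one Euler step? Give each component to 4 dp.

τ = (-0.0200, -0.0700, 0.0100)

Δω = ω₁−ω₀ = (0.00653333, 0.00004444, -0.01091429)
gyro term ω₀×Iω₀ = (-0.0396, -0.0704, 0.0864)
applied torque τ = (-0.0200, -0.0700, 0.0100)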